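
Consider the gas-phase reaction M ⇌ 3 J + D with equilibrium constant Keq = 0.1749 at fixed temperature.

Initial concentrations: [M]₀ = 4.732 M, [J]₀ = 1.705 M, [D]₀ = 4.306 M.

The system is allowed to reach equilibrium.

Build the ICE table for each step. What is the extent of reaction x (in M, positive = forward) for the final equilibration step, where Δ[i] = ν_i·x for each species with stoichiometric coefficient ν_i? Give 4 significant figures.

Q₀ = 4.51 vs Keq = 0.1749 ⇒ Q>K, reverse
Step 1:
                   M          J          D
  init         4.732      1.705      4.306
  Δ           0.3652     -1.096    -0.3652
  eq           5.097     0.6093      3.941
  solve Keq expr → x = -0.3652; check Q = 0.1749

x = -0.3652 M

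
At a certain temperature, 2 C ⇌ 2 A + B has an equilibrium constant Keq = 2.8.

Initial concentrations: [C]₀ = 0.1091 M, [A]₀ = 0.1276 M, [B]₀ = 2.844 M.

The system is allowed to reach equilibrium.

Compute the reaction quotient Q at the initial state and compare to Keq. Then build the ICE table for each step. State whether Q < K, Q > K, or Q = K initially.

Q₀ = 3.89; Q > K (proceeds reverse)

Q₀ = 3.89 vs Keq = 2.8 ⇒ Q>K, reverse
Step 1:
                    C           A           B
  init         0.1091      0.1276       2.844
  Δ          0.009661   -0.009661   -0.004831
  eq           0.1188      0.1179       2.839
  solve Keq expr → x = -0.004831; check Q = 2.8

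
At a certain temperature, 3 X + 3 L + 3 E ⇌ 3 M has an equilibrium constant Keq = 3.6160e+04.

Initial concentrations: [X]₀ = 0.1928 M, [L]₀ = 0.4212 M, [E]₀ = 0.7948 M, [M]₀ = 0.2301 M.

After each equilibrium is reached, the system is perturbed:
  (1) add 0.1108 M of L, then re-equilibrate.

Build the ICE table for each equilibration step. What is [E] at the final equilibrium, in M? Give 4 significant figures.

[E]_eq = 0.6477 M

Q₀ = 45.31 vs Keq = 3.6160e+04 ⇒ Q<K, forward
Step 1:
                   X          L          E          M
  Initial     0.1928     0.4212     0.7948     0.2301
  Change     -0.1345    -0.1345    -0.1345     0.1345
  Equil      0.05826     0.2867     0.6603     0.3646
  solve Keq expr → x = 0.04485; check Q = 3.6160e+04
Then add 0.1108 M of L.
Step 2:
                   X          L          E          M
  Initial    0.05826     0.3975     0.6603     0.3646
  Change    -0.01252   -0.01252   -0.01252    0.01252
  Equil      0.04574     0.3849     0.6477     0.3772
  solve Keq expr → x = 0.004173; check Q = 3.6160e+04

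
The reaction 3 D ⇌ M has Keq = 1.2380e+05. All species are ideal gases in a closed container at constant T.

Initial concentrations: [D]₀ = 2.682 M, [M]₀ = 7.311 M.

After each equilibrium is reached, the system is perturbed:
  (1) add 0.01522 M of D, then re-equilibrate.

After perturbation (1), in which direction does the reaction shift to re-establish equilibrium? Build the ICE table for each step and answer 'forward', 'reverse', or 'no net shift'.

Q₀ = 0.379 vs Keq = 1.2380e+05 ⇒ Q<K, forward
Step 1:
                    D           M
  init          2.682       7.311
  Δ            -2.642      0.8805
  eq          0.04045       8.192
  solve Keq expr → x = 0.8805; check Q = 1.2380e+05
Then add 0.01522 M of D.
Step 2:
                    D           M
  init        0.05567       8.192
  Δ          -0.01521    0.005071
  eq          0.04045       8.197
  solve Keq expr → x = 0.005071; check Q = 1.2380e+05

Direction: forward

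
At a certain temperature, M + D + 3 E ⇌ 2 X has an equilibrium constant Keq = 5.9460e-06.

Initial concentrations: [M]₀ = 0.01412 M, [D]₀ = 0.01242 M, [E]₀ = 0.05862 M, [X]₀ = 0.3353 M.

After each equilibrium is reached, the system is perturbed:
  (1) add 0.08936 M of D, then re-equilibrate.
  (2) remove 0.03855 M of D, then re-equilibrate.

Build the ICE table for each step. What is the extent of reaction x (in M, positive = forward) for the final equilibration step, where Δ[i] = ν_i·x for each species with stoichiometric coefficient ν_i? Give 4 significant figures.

x = -8.4167e-06 M

Q₀ = 3.1825e+06 vs Keq = 5.9460e-06 ⇒ Q>K, reverse
Step 1:
                  M         D         E         X
  Initial   0.01412   0.01242   0.05862    0.3353
  Change     0.1676    0.1676    0.5027   -0.3351
  Equil      0.1817      0.18    0.5613 1.8542e-04
  solve Keq expr → x = -0.1676; check Q = 5.9460e-06
Then add 0.08936 M of D.
Step 2:
                  M         D         E         X
  Initial    0.1817    0.2693    0.5613 1.8542e-04
  Change  -2.0674e-05 -2.0674e-05 -6.2022e-05 4.1348e-05
  Equil      0.1817    0.2693    0.5612 2.2677e-04
  solve Keq expr → x = 2.0674e-05; check Q = 5.9460e-06
Then remove 0.03855 M of D.
Step 3:
                  M         D         E         X
  Initial    0.1817    0.2308    0.5612 2.2677e-04
  Change  8.4167e-06 8.4167e-06 2.5250e-05 -1.6833e-05
  Equil      0.1817    0.2308    0.5613 2.0993e-04
  solve Keq expr → x = -8.4167e-06; check Q = 5.9460e-06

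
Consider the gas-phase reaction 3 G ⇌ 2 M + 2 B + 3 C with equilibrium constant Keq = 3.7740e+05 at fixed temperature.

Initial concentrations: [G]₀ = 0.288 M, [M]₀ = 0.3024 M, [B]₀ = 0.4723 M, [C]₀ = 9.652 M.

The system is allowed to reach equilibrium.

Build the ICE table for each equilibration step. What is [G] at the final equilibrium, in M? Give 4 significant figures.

Q₀ = 767.8 vs Keq = 3.7740e+05 ⇒ Q<K, forward
Step 1:
                  G         M         B         C
  init        0.288    0.3024    0.4723     9.652
  Δ         -0.2289    0.1526    0.1526    0.2289
  eq        0.05912     0.455    0.6249     9.881
  solve Keq expr → x = 0.07629; check Q = 3.7740e+05

[G]_eq = 0.05912 M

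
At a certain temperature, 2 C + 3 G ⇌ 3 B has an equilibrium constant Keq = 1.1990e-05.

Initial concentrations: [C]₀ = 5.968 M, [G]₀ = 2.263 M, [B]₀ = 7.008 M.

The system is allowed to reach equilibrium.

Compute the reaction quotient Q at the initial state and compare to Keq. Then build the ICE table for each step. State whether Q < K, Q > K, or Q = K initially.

Q₀ = 0.8338 vs Keq = 1.1990e-05 ⇒ Q>K, reverse
Step 1:
                  C         G         B
  init        5.968     2.263     7.008
  Δ           4.077     6.115    -6.115
  eq          10.04     8.378    0.8927
  solve Keq expr → x = -2.038; check Q = 1.1990e-05

Q₀ = 0.8338; Q > K (proceeds reverse)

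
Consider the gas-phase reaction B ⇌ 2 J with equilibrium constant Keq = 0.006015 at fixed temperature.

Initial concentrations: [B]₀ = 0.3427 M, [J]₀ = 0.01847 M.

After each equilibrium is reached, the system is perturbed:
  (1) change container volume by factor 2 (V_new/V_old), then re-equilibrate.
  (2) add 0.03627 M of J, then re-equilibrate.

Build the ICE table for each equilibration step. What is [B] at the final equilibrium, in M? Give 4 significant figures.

[B]_eq = 0.1778 M

Q₀ = 9.9545e-04 vs Keq = 0.006015 ⇒ Q<K, forward
Step 1:
                  B         J
  Initial    0.3427   0.01847
  Change   -0.01303   0.02606
  Equil      0.3297   0.04453
  solve Keq expr → x = 0.01303; check Q = 0.006015
Then change container volume by factor 2 (V_new/V_old).
Step 2:
                  B         J
  Initial    0.1648   0.02227
  Change    -0.0044  0.008799
  Equil      0.1604   0.03106
  solve Keq expr → x = 0.0044; check Q = 0.006015
Then add 0.03627 M of J.
Step 3:
                  B         J
  Initial    0.1604   0.06733
  Change    0.01732  -0.03464
  Equil      0.1778    0.0327
  solve Keq expr → x = -0.01732; check Q = 0.006015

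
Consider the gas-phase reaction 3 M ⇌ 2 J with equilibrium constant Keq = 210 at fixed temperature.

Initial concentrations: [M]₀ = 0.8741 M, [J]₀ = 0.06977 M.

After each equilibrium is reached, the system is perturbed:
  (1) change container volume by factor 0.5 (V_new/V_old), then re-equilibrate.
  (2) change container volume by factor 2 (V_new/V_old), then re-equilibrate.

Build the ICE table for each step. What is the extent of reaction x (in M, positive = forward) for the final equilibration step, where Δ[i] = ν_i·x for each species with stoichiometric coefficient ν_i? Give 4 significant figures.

x = -0.007469 M

Q₀ = 0.007289 vs Keq = 210 ⇒ Q<K, forward
Step 1:
                    M           J
  Initial      0.8741     0.06977
  Change      -0.7578      0.5052
  Equil        0.1163       0.575
  solve Keq expr → x = 0.2526; check Q = 210
Then change container volume by factor 0.5 (V_new/V_old).
Step 2:
                    M           J
  Initial      0.2327        1.15
  Change     -0.04481     0.02987
  Equil        0.1878        1.18
  solve Keq expr → x = 0.01494; check Q = 210
Then change container volume by factor 2 (V_new/V_old).
Step 3:
                    M           J
  Initial     0.09392      0.5899
  Change      0.02241    -0.01494
  Equil        0.1163       0.575
  solve Keq expr → x = -0.007469; check Q = 210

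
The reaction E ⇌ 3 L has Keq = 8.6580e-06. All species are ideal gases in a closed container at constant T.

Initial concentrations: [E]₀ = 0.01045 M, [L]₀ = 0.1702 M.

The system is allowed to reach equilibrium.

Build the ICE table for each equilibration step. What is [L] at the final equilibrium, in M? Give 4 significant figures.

Q₀ = 0.4718 vs Keq = 8.6580e-06 ⇒ Q>K, reverse
Step 1:
                  E         L
  I         0.01045    0.1702
  C         0.05399    -0.162
  E         0.06444  0.008232
  solve Keq expr → x = -0.05399; check Q = 8.6580e-06

[L]_eq = 0.008232 M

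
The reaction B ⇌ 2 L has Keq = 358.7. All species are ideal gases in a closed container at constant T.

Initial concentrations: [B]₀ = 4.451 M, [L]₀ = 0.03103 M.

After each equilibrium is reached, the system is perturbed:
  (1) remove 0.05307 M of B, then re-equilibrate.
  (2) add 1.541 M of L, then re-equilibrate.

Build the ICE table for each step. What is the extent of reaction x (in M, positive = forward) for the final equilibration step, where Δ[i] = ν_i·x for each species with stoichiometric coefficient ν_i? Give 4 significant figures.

Q₀ = 2.1632e-04 vs Keq = 358.7 ⇒ Q<K, forward
Step 1:
                   B          L
  init         4.451    0.03103
  Δ           -4.248      8.497
  eq          0.2027      8.528
  solve Keq expr → x = 4.248; check Q = 358.7
Then remove 0.05307 M of B.
Step 2:
                   B          L
  init        0.1497      8.528
  Δ          0.04849   -0.09697
  eq          0.1981      8.431
  solve Keq expr → x = -0.04849; check Q = 358.7
Then add 1.541 M of L.
Step 3:
                   B          L
  init        0.1981      9.972
  Δ           0.0712    -0.1424
  eq          0.2693      9.829
  solve Keq expr → x = -0.0712; check Q = 358.7

x = -0.0712 M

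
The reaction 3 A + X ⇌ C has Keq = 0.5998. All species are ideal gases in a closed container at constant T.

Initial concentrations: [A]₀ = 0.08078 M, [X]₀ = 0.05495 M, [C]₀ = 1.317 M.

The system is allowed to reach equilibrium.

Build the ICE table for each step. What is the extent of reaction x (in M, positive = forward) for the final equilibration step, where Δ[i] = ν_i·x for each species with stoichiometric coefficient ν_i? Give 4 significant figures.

Q₀ = 4.5468e+04 vs Keq = 0.5998 ⇒ Q>K, reverse
Step 1:
                   A          X          C
  Initial    0.08078    0.05495      1.317
  Change       1.343     0.4476    -0.4476
  Equil        1.423     0.5025     0.8694
  solve Keq expr → x = -0.4476; check Q = 0.5998

x = -0.4476 M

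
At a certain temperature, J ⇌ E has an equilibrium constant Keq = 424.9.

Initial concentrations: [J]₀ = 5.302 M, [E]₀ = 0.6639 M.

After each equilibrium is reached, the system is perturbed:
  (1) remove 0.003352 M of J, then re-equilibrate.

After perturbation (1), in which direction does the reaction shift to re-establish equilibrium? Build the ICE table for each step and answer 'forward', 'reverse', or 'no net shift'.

Direction: reverse

Q₀ = 0.1252 vs Keq = 424.9 ⇒ Q<K, forward
Step 1:
                    J           E
  init          5.302      0.6639
  Δ            -5.288       5.288
  eq          0.01401       5.952
  solve Keq expr → x = 5.288; check Q = 424.9
Then remove 0.003352 M of J.
Step 2:
                    J           E
  init        0.01066       5.952
  Δ          0.003344   -0.003344
  eq            0.014       5.949
  solve Keq expr → x = -0.003344; check Q = 424.9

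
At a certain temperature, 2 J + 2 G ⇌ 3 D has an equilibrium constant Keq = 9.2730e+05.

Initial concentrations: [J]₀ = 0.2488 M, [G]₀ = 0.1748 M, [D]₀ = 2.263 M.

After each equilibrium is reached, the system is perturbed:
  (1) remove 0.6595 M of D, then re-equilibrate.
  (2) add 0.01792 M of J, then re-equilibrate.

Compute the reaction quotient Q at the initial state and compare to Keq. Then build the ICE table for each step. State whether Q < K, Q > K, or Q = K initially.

Q₀ = 6127; Q < K (proceeds forward)

Q₀ = 6127 vs Keq = 9.2730e+05 ⇒ Q<K, forward
Step 1:
                   J          G          D
  I           0.2488     0.1748      2.263
  C          -0.1383    -0.1383     0.2075
  E           0.1105    0.03649       2.47
  solve Keq expr → x = 0.06915; check Q = 9.2730e+05
Then remove 0.6595 M of D.
Step 2:
                   J          G          D
  I           0.1105    0.03649      1.811
  C         -0.01077   -0.01077    0.01616
  E          0.09972    0.02572      1.827
  solve Keq expr → x = 0.005387; check Q = 9.2730e+05
Then add 0.01792 M of J.
Step 3:
                   J          G          D
  I           0.1176    0.02572      1.827
  C        -0.003216  -0.003216   0.004824
  E           0.1144     0.0225      1.832
  solve Keq expr → x = 0.001608; check Q = 9.2730e+05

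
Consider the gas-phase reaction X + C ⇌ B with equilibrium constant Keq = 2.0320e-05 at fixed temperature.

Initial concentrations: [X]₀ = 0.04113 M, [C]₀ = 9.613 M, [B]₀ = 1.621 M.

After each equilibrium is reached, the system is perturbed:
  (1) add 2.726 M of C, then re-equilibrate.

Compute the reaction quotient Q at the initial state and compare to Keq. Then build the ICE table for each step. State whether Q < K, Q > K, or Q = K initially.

Q₀ = 4.1 vs Keq = 2.0320e-05 ⇒ Q>K, reverse
Step 1:
                    X           C           B
  Initial     0.04113       9.613       1.621
  Change        1.621       1.621      -1.621
  Equil         1.662       11.23  3.7932e-04
  solve Keq expr → x = -1.621; check Q = 2.0320e-05
Then add 2.726 M of C.
Step 2:
                    X           C           B
  Initial       1.662       13.96  3.7932e-04
  Change  -9.2019e-05 -9.2019e-05  9.2019e-05
  Equil         1.662       13.96  4.7134e-04
  solve Keq expr → x = 9.2019e-05; check Q = 2.0320e-05

Q₀ = 4.1; Q > K (proceeds reverse)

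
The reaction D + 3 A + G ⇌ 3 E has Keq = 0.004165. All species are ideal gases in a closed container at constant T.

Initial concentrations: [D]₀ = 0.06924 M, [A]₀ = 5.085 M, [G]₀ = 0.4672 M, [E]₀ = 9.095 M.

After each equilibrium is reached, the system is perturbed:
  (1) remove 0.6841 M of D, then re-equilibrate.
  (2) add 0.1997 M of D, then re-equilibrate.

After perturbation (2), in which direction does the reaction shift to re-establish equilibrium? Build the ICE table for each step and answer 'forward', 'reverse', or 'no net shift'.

Q₀ = 176.9 vs Keq = 0.004165 ⇒ Q>K, reverse
Step 1:
                    D           A           G           E
  I           0.06924       5.085      0.4672       9.095
  C             2.005       6.015       2.005      -6.015
  E             2.074        11.1       2.472        3.08
  solve Keq expr → x = -2.005; check Q = 0.004165
Then remove 0.6841 M of D.
Step 2:
                    D           A           G           E
  I              1.39        11.1       2.472        3.08
  C           0.08096      0.2429     0.08096     -0.2429
  E             1.471       11.34       2.553       2.837
  solve Keq expr → x = -0.08096; check Q = 0.004165
Then add 0.1997 M of D.
Step 3:
                    D           A           G           E
  I             1.671       11.34       2.553       2.837
  C          -0.02586    -0.07757    -0.02586     0.07757
  E             1.645       11.27       2.527       2.915
  solve Keq expr → x = 0.02586; check Q = 0.004165

Direction: forward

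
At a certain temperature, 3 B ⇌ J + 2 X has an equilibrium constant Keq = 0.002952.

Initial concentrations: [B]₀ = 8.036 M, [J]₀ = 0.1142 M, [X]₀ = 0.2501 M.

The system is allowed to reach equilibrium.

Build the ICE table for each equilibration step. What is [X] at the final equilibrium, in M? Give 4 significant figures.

[X]_eq = 1.202 M

Q₀ = 1.3765e-05 vs Keq = 0.002952 ⇒ Q<K, forward
Step 1:
                  B         J         X
  Initial     8.036    0.1142    0.2501
  Change     -1.427    0.4758    0.9516
  Equil       6.609      0.59     1.202
  solve Keq expr → x = 0.4758; check Q = 0.002952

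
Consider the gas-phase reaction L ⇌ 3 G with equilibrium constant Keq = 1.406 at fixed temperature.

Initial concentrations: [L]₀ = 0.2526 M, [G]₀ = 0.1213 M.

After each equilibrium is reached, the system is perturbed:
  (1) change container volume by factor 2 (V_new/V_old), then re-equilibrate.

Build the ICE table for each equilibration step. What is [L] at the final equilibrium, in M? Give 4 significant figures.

[L]_eq = 0.03021 M

Q₀ = 0.007066 vs Keq = 1.406 ⇒ Q<K, forward
Step 1:
                   L          G
  init        0.2526     0.1213
  Δ          -0.1399     0.4198
  eq          0.1127     0.5411
  solve Keq expr → x = 0.1399; check Q = 1.406
Then change container volume by factor 2 (V_new/V_old).
Step 2:
                   L          G
  init       0.05634     0.2705
  Δ         -0.02612    0.07837
  eq         0.03021     0.3489
  solve Keq expr → x = 0.02612; check Q = 1.406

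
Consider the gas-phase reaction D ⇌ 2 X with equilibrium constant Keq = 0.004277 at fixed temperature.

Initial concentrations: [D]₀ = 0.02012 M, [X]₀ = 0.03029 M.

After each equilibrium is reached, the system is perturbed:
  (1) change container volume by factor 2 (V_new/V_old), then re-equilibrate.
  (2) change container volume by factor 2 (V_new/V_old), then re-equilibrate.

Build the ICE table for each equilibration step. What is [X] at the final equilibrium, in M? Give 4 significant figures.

Q₀ = 0.0456 vs Keq = 0.004277 ⇒ Q>K, reverse
Step 1:
                  D         X
  init      0.02012   0.03029
  Δ        0.009516  -0.01903
  eq        0.02964   0.01126
  solve Keq expr → x = -0.009516; check Q = 0.004277
Then change container volume by factor 2 (V_new/V_old).
Step 2:
                  D         X
  init      0.01482  0.005629
  Δ       -0.001026  0.002051
  eq        0.01379   0.00768
  solve Keq expr → x = 0.001026; check Q = 0.004277
Then change container volume by factor 2 (V_new/V_old).
Step 3:
                  D         X
  init     0.006896   0.00384
  Δ       -6.6176e-04  0.001324
  eq       0.006234  0.005164
  solve Keq expr → x = 6.6176e-04; check Q = 0.004277

[X]_eq = 0.005164 M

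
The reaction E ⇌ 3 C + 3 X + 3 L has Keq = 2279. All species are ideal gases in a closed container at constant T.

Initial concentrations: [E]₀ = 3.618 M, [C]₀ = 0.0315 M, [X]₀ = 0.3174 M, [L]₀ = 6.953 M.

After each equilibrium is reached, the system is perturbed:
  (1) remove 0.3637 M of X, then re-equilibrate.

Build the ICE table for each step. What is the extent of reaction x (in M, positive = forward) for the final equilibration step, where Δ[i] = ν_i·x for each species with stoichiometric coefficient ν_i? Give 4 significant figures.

x = 0.05241 M

Q₀ = 9.2854e-05 vs Keq = 2279 ⇒ Q<K, forward
Step 1:
                    E           C           X           L
  I             3.618      0.0315      0.3174       6.953
  C           -0.4524       1.357       1.357       1.357
  E             3.166       1.389       1.674        8.31
  solve Keq expr → x = 0.4524; check Q = 2279
Then remove 0.3637 M of X.
Step 2:
                    E           C           X           L
  I             3.166       1.389       1.311        8.31
  C          -0.05241      0.1572      0.1572      0.1572
  E             3.113       1.546       1.468       8.467
  solve Keq expr → x = 0.05241; check Q = 2279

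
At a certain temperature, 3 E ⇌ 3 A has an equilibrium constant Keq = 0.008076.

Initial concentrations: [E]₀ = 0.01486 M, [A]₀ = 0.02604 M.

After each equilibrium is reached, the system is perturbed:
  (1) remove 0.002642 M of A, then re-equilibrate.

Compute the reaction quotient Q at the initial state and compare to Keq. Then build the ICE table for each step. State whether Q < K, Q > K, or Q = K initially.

Q₀ = 5.381; Q > K (proceeds reverse)

Q₀ = 5.381 vs Keq = 0.008076 ⇒ Q>K, reverse
Step 1:
                    E           A
  I           0.01486     0.02604
  C           0.01921    -0.01921
  E           0.03407    0.006835
  solve Keq expr → x = -0.006402; check Q = 0.008076
Then remove 0.002642 M of A.
Step 2:
                    E           A
  I           0.03407    0.004193
  C         -0.002201    0.002201
  E           0.03186    0.006393
  solve Keq expr → x = 7.3350e-04; check Q = 0.008076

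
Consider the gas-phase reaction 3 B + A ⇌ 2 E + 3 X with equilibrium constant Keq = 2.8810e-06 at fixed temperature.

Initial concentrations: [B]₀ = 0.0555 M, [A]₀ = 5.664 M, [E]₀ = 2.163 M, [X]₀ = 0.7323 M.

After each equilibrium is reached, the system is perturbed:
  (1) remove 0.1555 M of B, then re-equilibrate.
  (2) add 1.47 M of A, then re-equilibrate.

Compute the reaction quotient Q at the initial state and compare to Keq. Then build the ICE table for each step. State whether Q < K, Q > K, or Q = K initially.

Q₀ = 1897; Q > K (proceeds reverse)

Q₀ = 1897 vs Keq = 2.8810e-06 ⇒ Q>K, reverse
Step 1:
                   B          A          E          X
  Initial     0.0555      5.664      2.163     0.7323
  Change      0.7182     0.2394    -0.4788    -0.7182
  Equil       0.7737      5.903      1.684    0.01406
  solve Keq expr → x = -0.2394; check Q = 2.8810e-06
Then remove 0.1555 M of B.
Step 2:
                   B          A          E          X
  Initial     0.6182      5.903      1.684    0.01406
  Change    0.002766 9.2198e-04  -0.001844  -0.002766
  Equil        0.621      5.904      1.682    0.01129
  solve Keq expr → x = -9.2198e-04; check Q = 2.8810e-06
Then add 1.47 M of A.
Step 3:
                   B          A          E          X
  Initial      0.621      7.374      1.682    0.01129
  Change  -8.4901e-04 -2.8300e-04 5.6601e-04 8.4901e-04
  Equil       0.6202      7.374      1.683    0.01214
  solve Keq expr → x = 2.8300e-04; check Q = 2.8810e-06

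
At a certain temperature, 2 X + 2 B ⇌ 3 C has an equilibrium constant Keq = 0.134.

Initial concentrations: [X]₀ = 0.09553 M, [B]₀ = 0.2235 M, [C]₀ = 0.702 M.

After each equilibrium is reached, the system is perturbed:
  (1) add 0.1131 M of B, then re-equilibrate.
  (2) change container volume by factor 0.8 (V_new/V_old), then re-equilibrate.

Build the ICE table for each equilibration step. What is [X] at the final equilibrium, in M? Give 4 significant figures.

Q₀ = 758.9 vs Keq = 0.134 ⇒ Q>K, reverse
Step 1:
                  X         B         C
  I         0.09553    0.2235     0.702
  C          0.3358    0.3358   -0.5037
  E          0.4313    0.5593    0.1983
  solve Keq expr → x = -0.1679; check Q = 0.134
Then add 0.1131 M of B.
Step 2:
                  X         B         C
  I          0.4313    0.6724    0.1983
  C        -0.01253  -0.01253    0.0188
  E          0.4188    0.6599    0.2171
  solve Keq expr → x = 0.006267; check Q = 0.134
Then change container volume by factor 0.8 (V_new/V_old).
Step 3:
                  X         B         C
  I          0.5235    0.8248    0.2714
  C       -0.009945 -0.009945   0.01492
  E          0.5135    0.8149    0.2863
  solve Keq expr → x = 0.004972; check Q = 0.134

[X]_eq = 0.5135 M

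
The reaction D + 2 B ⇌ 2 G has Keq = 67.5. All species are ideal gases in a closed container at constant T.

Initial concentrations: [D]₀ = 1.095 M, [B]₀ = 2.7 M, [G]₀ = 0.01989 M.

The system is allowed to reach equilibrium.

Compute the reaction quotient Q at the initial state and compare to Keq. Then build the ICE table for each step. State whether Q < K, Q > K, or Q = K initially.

Q₀ = 4.9560e-05 vs Keq = 67.5 ⇒ Q<K, forward
Step 1:
                    D           B           G
  I             1.095         2.7     0.01989
  C            -0.985       -1.97        1.97
  E              0.11      0.7301        1.99
  solve Keq expr → x = 0.985; check Q = 67.5

Q₀ = 4.9560e-05; Q < K (proceeds forward)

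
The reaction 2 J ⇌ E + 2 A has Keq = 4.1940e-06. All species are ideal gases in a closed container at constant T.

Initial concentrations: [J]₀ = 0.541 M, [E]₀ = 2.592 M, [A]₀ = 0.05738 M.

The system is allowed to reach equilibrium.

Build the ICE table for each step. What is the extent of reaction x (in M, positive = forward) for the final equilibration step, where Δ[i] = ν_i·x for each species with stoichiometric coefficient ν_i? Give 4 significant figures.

x = -0.02831 M

Q₀ = 0.02916 vs Keq = 4.1940e-06 ⇒ Q>K, reverse
Step 1:
                   J          E          A
  init         0.541      2.592    0.05738
  Δ          0.05662   -0.02831   -0.05662
  eq          0.5976      2.564 7.6437e-04
  solve Keq expr → x = -0.02831; check Q = 4.1940e-06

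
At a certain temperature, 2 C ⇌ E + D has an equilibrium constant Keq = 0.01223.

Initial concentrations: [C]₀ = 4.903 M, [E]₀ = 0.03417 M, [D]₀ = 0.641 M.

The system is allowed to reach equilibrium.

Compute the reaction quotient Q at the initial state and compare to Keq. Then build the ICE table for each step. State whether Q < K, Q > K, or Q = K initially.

Q₀ = 9.1113e-04; Q < K (proceeds forward)

Q₀ = 9.1113e-04 vs Keq = 0.01223 ⇒ Q<K, forward
Step 1:
                    C           E           D
  I             4.903     0.03417       0.641
  C           -0.4767      0.2383      0.2383
  E             4.426      0.2725      0.8793
  solve Keq expr → x = 0.2383; check Q = 0.01223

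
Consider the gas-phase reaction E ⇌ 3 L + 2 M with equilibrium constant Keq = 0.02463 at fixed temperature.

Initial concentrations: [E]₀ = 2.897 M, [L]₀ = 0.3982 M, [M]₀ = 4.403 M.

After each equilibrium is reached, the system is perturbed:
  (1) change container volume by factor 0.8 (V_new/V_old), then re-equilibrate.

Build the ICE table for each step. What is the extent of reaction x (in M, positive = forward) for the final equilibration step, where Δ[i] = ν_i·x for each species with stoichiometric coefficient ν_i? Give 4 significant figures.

x = -0.01684 M

Q₀ = 0.4225 vs Keq = 0.02463 ⇒ Q>K, reverse
Step 1:
                   E          L          M
  init         2.897     0.3982      4.403
  Δ          0.07951    -0.2385     -0.159
  eq           2.977     0.1597      4.244
  solve Keq expr → x = -0.07951; check Q = 0.02463
Then change container volume by factor 0.8 (V_new/V_old).
Step 2:
                   E          L          M
  init         3.721     0.1996      5.305
  Δ          0.01684   -0.05051   -0.03367
  eq           3.737     0.1491      5.271
  solve Keq expr → x = -0.01684; check Q = 0.02463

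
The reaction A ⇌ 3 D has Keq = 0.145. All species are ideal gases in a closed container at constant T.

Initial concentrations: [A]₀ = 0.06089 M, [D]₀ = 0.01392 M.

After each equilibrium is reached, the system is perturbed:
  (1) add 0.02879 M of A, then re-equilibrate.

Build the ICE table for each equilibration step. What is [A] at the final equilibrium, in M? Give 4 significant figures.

Q₀ = 4.4297e-05 vs Keq = 0.145 ⇒ Q<K, forward
Step 1:
                   A          D
  Initial    0.06089    0.01392
  Change      -0.042      0.126
  Equil      0.01889     0.1399
  solve Keq expr → x = 0.042; check Q = 0.145
Then add 0.02879 M of A.
Step 2:
                   A          D
  Initial    0.04768     0.1399
  Change    -0.01136    0.03407
  Equil      0.03632      0.174
  solve Keq expr → x = 0.01136; check Q = 0.145

[A]_eq = 0.03632 M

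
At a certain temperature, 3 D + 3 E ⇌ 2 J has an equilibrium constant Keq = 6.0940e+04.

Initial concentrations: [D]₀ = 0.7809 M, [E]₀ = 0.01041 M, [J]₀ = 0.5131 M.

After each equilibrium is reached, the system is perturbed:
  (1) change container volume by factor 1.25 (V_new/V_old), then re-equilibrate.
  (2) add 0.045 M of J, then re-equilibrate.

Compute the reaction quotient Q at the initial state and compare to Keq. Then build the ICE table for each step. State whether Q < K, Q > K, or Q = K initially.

Q₀ = 4.9008e+05 vs Keq = 6.0940e+04 ⇒ Q>K, reverse
Step 1:
                   D          E          J
  Initial     0.7809    0.01041     0.5131
  Change        0.01       0.01  -0.006669
  Equil       0.7909    0.02041     0.5064
  solve Keq expr → x = -0.003335; check Q = 6.0940e+04
Then change container volume by factor 1.25 (V_new/V_old).
Step 2:
                   D          E          J
  Initial     0.6327    0.01633     0.4051
  Change    0.005347   0.005347  -0.003564
  Equil       0.6381    0.02168     0.4016
  solve Keq expr → x = -0.001782; check Q = 6.0940e+04
Then add 0.045 M of J.
Step 3:
                   D          E          J
  Initial     0.6381    0.02168     0.4466
  Change    0.001501   0.001501  -0.001001
  Equil       0.6396    0.02318     0.4456
  solve Keq expr → x = -5.0043e-04; check Q = 6.0940e+04

Q₀ = 4.9008e+05; Q > K (proceeds reverse)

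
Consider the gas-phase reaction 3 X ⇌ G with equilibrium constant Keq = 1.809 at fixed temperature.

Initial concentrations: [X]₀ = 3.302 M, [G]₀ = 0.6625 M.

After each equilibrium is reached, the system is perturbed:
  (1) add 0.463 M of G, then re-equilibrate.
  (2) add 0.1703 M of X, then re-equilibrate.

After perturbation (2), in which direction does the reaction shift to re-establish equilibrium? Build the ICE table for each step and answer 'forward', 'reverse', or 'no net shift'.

Q₀ = 0.0184 vs Keq = 1.809 ⇒ Q<K, forward
Step 1:
                    X           G
  I             3.302      0.6625
  C            -2.372      0.7908
  E            0.9296       1.453
  solve Keq expr → x = 0.7908; check Q = 1.809
Then add 0.463 M of G.
Step 2:
                    X           G
  I            0.9296       1.916
  C           0.08474    -0.02825
  E             1.014       1.888
  solve Keq expr → x = -0.02825; check Q = 1.809
Then add 0.1703 M of X.
Step 3:
                    X           G
  I             1.185       1.888
  C           -0.1608      0.0536
  E             1.024       1.942
  solve Keq expr → x = 0.0536; check Q = 1.809

Direction: forward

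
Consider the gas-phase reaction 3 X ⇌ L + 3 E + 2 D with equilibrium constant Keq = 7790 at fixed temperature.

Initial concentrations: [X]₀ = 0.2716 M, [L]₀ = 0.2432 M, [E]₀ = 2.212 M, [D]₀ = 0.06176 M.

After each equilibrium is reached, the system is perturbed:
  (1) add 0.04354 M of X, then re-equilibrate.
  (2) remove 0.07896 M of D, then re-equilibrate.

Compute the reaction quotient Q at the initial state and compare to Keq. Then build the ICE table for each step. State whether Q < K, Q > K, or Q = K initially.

Q₀ = 0.5011; Q < K (proceeds forward)

Q₀ = 0.5011 vs Keq = 7790 ⇒ Q<K, forward
Step 1:
                    X           L           E           D
  init         0.2716      0.2432       2.212     0.06176
  Δ           -0.2405     0.08015      0.2405      0.1603
  eq          0.03114      0.3234       2.452      0.2221
  solve Keq expr → x = 0.08015; check Q = 7790
Then add 0.04354 M of X.
Step 2:
                    X           L           E           D
  init        0.07468      0.3234       2.452      0.2221
  Δ          -0.04008     0.01336     0.04008     0.02672
  eq           0.0346      0.3367       2.493      0.2488
  solve Keq expr → x = 0.01336; check Q = 7790
Then remove 0.07896 M of D.
Step 3:
                    X           L           E           D
  init         0.0346      0.3367       2.493      0.1698
  Δ         -0.007135    0.002378    0.007135    0.004757
  eq          0.02747      0.3391         2.5      0.1746
  solve Keq expr → x = 0.002378; check Q = 7790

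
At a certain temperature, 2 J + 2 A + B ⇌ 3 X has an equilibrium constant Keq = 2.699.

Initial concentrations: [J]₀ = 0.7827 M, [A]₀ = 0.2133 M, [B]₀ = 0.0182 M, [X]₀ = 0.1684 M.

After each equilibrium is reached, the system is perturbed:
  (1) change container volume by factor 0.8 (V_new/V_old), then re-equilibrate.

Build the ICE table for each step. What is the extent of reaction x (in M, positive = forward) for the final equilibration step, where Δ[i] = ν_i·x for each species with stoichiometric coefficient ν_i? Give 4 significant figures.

Q₀ = 9.414 vs Keq = 2.699 ⇒ Q>K, reverse
Step 1:
                   J          A          B          X
  I           0.7827     0.2133     0.0182     0.1684
  C          0.01989    0.01989   0.009944   -0.02983
  E           0.8026     0.2332    0.02814     0.1386
  solve Keq expr → x = -0.009944; check Q = 2.699
Then change container volume by factor 0.8 (V_new/V_old).
Step 2:
                   J          A          B          X
  I            1.003     0.2915    0.03518     0.1732
  C        -0.009071  -0.009071  -0.004536    0.01361
  E           0.9942     0.2824    0.03064     0.1868
  solve Keq expr → x = 0.004536; check Q = 2.699

x = 0.004536 M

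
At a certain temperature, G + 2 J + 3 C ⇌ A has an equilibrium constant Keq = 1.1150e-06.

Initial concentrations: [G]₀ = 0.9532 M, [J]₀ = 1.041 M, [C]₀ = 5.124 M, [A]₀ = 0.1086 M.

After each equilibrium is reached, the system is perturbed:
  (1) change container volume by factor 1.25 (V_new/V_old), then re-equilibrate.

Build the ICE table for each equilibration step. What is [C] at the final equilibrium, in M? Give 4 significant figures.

Q₀ = 7.8148e-04 vs Keq = 1.1150e-06 ⇒ Q>K, reverse
Step 1:
                  G         J         C         A
  init       0.9532     1.041     5.124    0.1086
  Δ          0.1083    0.2166    0.3249   -0.1083
  eq          1.061     1.258     5.449 3.0283e-04
  solve Keq expr → x = -0.1083; check Q = 1.1150e-06
Then change container volume by factor 1.25 (V_new/V_old).
Step 2:
                  G         J         C         A
  init       0.8492     1.006     4.359 2.4226e-04
  Δ       1.6279e-04 3.2557e-04 4.8836e-04 -1.6279e-04
  eq         0.8494     1.006      4.36 7.9478e-05
  solve Keq expr → x = -1.6279e-04; check Q = 1.1150e-06

[C]_eq = 4.36 M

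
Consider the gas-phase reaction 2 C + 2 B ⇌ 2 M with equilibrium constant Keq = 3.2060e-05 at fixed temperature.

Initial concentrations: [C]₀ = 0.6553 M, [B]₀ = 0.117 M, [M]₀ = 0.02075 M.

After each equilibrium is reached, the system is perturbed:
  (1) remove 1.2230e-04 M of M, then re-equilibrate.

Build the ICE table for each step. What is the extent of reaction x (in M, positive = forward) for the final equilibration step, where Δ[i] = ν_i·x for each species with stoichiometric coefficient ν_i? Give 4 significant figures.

Q₀ = 0.07325 vs Keq = 3.2060e-05 ⇒ Q>K, reverse
Step 1:
                   C          B          M
  Initial     0.6553      0.117    0.02075
  Change     0.02023    0.02023   -0.02023
  Equil       0.6755     0.1372 5.2488e-04
  solve Keq expr → x = -0.01011; check Q = 3.2060e-05
Then remove 1.2230e-04 M of M.
Step 2:
                   C          B          M
  Initial     0.6755     0.1372 4.0258e-04
  Change  -1.2174e-04 -1.2174e-04 1.2174e-04
  Equil       0.6754     0.1371 5.2432e-04
  solve Keq expr → x = 6.0870e-05; check Q = 3.2060e-05

x = 6.0870e-05 M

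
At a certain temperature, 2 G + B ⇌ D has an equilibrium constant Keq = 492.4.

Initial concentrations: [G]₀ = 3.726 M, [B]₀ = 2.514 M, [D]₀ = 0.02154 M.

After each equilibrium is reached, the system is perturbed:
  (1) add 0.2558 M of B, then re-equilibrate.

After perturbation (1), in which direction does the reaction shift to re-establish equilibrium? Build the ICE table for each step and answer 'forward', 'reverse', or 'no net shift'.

Direction: forward

Q₀ = 6.1716e-04 vs Keq = 492.4 ⇒ Q<K, forward
Step 1:
                    G           B           D
  Initial       3.726       2.514     0.02154
  Change       -3.652      -1.826       1.826
  Equil       0.07385      0.6879       1.848
  solve Keq expr → x = 1.826; check Q = 492.4
Then add 0.2558 M of B.
Step 2:
                    G           B           D
  Initial     0.07385      0.9437       1.848
  Change     -0.01053   -0.005266    0.005266
  Equil       0.06332      0.9385       1.853
  solve Keq expr → x = 0.005266; check Q = 492.4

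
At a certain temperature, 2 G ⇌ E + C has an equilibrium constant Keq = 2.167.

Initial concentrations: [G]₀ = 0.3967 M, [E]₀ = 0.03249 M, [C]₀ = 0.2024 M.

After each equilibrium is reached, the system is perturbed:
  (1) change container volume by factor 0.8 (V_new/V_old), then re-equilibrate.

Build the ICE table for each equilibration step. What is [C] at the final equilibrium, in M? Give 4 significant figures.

[C]_eq = 0.4058 M

Q₀ = 0.04179 vs Keq = 2.167 ⇒ Q<K, forward
Step 1:
                    G           E           C
  Initial      0.3967     0.03249      0.2024
  Change      -0.2445      0.1222      0.1222
  Equil        0.1522      0.1547      0.3246
  solve Keq expr → x = 0.1222; check Q = 2.167
Then change container volume by factor 0.8 (V_new/V_old).
Step 2:
                    G           E           C
  Initial      0.1903      0.1934      0.4058
  Change            0           0           0
  Equil        0.1903      0.1934      0.4058
  solve Keq expr → x = 0; check Q = 2.167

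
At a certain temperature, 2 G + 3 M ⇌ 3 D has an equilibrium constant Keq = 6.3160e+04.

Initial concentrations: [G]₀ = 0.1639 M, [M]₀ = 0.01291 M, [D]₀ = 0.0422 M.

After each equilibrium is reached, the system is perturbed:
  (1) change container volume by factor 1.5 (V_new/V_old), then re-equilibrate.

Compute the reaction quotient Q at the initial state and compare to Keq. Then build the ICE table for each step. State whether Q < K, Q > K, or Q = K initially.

Q₀ = 1300; Q < K (proceeds forward)

Q₀ = 1300 vs Keq = 6.3160e+04 ⇒ Q<K, forward
Step 1:
                   G          M          D
  Initial     0.1639    0.01291     0.0422
  Change   -0.005702  -0.008553   0.008553
  Equil       0.1582   0.004357    0.05075
  solve Keq expr → x = 0.002851; check Q = 6.3160e+04
Then change container volume by factor 1.5 (V_new/V_old).
Step 2:
                   G          M          D
  Initial     0.1055   0.002905    0.03384
  Change  5.3277e-04 7.9915e-04 -7.9915e-04
  Equil        0.106   0.003704    0.03304
  solve Keq expr → x = -2.6638e-04; check Q = 6.3160e+04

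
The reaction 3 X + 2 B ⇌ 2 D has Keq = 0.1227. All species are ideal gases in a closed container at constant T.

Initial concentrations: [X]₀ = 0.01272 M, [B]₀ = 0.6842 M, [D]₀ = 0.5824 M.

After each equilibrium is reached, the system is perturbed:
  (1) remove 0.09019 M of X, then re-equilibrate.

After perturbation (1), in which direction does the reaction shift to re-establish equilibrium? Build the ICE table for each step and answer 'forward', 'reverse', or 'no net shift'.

Q₀ = 3.5206e+05 vs Keq = 0.1227 ⇒ Q>K, reverse
Step 1:
                  X         B         D
  I         0.01272    0.6842    0.5824
  C          0.6002    0.4001   -0.4001
  E          0.6129     1.084    0.1823
  solve Keq expr → x = -0.2001; check Q = 0.1227
Then remove 0.09019 M of X.
Step 2:
                  X         B         D
  I          0.5227     1.084    0.1823
  C         0.03276   0.02184  -0.02184
  E          0.5555     1.106    0.1604
  solve Keq expr → x = -0.01092; check Q = 0.1227

Direction: reverse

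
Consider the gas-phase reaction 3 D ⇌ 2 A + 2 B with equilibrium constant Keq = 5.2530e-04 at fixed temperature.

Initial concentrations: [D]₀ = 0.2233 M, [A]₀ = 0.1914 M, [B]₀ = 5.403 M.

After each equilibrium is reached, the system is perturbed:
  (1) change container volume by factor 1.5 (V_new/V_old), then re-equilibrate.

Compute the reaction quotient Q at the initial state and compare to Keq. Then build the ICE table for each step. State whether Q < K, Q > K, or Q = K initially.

Q₀ = 96.05 vs Keq = 5.2530e-04 ⇒ Q>K, reverse
Step 1:
                  D         A         B
  Initial    0.2233    0.1914     5.403
  Change     0.2847   -0.1898   -0.1898
  Equil       0.508  0.001592     5.213
  solve Keq expr → x = -0.0949; check Q = 5.2530e-04
Then change container volume by factor 1.5 (V_new/V_old).
Step 2:
                  D         A         B
  Initial    0.3387  0.001061     3.475
  Change  -3.5457e-04 2.3638e-04 2.3638e-04
  Equil      0.3383  0.001298     3.476
  solve Keq expr → x = 1.1819e-04; check Q = 5.2530e-04

Q₀ = 96.05; Q > K (proceeds reverse)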